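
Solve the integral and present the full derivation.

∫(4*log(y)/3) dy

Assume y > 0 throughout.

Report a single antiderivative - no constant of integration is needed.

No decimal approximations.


Step 1. Integrate ∫(4*log(y)/3) dy by parts with u = log(y), dv = (4/3) dy, so v = 4*y/3 [assuming y > 0]: now 4*y*log(y)/3 + ∫(-4/3) dy.
Step 2. Evaluate the standard form: now 4*y*log(y)/3 - 4*y/3.
Answer: 4*y*log(y)/3 - 4*y/3.


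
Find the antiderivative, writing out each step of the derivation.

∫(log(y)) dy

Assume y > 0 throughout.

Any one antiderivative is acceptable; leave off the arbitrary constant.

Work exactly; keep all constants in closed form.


Step 1. Integrate ∫(log(y)) dy by parts with u = log(y), dv = (1) dy, so v = y [assuming y > 0]: now y*log(y) + ∫(-1) dy.
Step 2. Evaluate the standard form: now y*log(y) - y.
Answer: y*log(y) - y.


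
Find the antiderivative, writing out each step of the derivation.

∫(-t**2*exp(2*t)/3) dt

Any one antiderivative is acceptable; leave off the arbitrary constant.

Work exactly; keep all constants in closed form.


Step 1. Integrate ∫(-t**2*exp(2*t)/3) dt by parts with u = t**2, dv = (-exp(2*t)/3) dt, so v = -exp(2*t)/6: now -t**2*exp(2*t)/6 + ∫(t*exp(2*t)/3) dt.
Step 2. Integrate ∫(t*exp(2*t)/3) dt by parts with u = t, dv = (exp(2*t)/3) dt, so v = exp(2*t)/6: now -t**2*exp(2*t)/6 + t*exp(2*t)/6 + ∫(-exp(2*t)/6) dt.
Step 3. Evaluate the standard form: now -t**2*exp(2*t)/6 + t*exp(2*t)/6 - exp(2*t)/12.
Answer: -t**2*exp(2*t)/6 + t*exp(2*t)/6 - exp(2*t)/12.


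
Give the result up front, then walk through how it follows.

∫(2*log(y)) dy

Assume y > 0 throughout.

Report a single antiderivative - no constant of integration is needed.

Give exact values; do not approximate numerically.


The answer is 2*y*log(y) - 2*y.
Step 1. Integrate ∫(2*log(y)) dy by parts with u = log(y), dv = (2) dy, so v = 2*y [assuming y > 0]: now 2*y*log(y) + ∫(-2) dy.
Step 2. Evaluate the standard form: now 2*y*log(y) - 2*y.
Answer: 2*y*log(y) - 2*y.


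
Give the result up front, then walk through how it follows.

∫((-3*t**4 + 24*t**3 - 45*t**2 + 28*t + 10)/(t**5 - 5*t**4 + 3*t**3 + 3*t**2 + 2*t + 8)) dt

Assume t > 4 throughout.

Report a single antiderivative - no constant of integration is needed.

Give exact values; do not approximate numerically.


The answer is log(t - 4) - log(t - 2) - 3*log(t + 1) + 4*atan(t).
Step 1. Decompose ∫((-3*t**4 + 24*t**3 - 45*t**2 + 28*t + 10)/(t**5 - 5*t**4 + 3*t**3 + 3*t**2 + 2*t + 8)) dt by partial fractions, (-3*t**4 + 24*t**3 - 45*t**2 + 28*t + 10)/(t**5 - 5*t**4 + 3*t**3 + 3*t**2 + 2*t + 8) = 4/(t**2 + 1) - 3/(t + 1) - 1/(t - 2) + 1/(t - 4): now ∫(1/(t - 4)) dt + ∫(-1/(t - 2)) dt + ∫(-3/(t + 1)) dt + ∫(4/(t**2 + 1)) dt.
Step 2. Evaluate the standard form [assuming t > -1]: now -3*log(t + 1) + ∫(1/(t - 4)) dt + ∫(-1/(t - 2)) dt + ∫(4/(t**2 + 1)) dt.
Step 3. Evaluate the standard form [assuming t > 4]: now log(t - 4) - 3*log(t + 1) + ∫(-1/(t - 2)) dt + ∫(4/(t**2 + 1)) dt.
Step 4. Evaluate the standard form [assuming t > 2]: now log(t - 4) - log(t - 2) - 3*log(t + 1) + ∫(4/(t**2 + 1)) dt.
Step 5. Evaluate the standard form: now log(t - 4) - log(t - 2) - 3*log(t + 1) + 4*atan(t).
Answer: log(t - 4) - log(t - 2) - 3*log(t + 1) + 4*atan(t).


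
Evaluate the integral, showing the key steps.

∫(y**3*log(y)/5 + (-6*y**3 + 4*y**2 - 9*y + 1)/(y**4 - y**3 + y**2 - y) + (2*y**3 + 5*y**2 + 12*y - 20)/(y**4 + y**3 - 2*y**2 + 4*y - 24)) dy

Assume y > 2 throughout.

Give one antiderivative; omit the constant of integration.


Step 1. Rewrite: now ∫(y**3*log(y)/5) dy + ∫((-6*y**3 + 4*y**2 - 9*y + 1)/(y**4 - y**3 + y**2 - y)) dy + ∫((2*y**3 + 5*y**2 + 12*y - 20)/(y**4 + y**3 - 2*y**2 + 4*y - 24)) dy.
Step 2. Integrate ∫(y**3*log(y)/5) dy by parts with u = log(y), dv = (y**3/5) dy, so v = y**4/20 [assuming y > 0]: now y**4*log(y)/20 + ∫(-y**3/20) dy + ∫((-6*y**3 + 4*y**2 - 9*y + 1)/(y**4 - y**3 + y**2 - y)) dy + ∫((2*y**3 + 5*y**2 + 12*y - 20)/(y**4 + y**3 - 2*y**2 + 4*y - 24)) dy.
Step 3. Evaluate the standard form: now y**4*log(y)/20 - y**4/80 + ∫((-6*y**3 + 4*y**2 - 9*y + 1)/(y**4 - y**3 + y**2 - y)) dy + ∫((2*y**3 + 5*y**2 + 12*y - 20)/(y**4 + y**3 - 2*y**2 + 4*y - 24)) dy.
Step 4. Decompose ∫((2*y**3 + 5*y**2 + 12*y - 20)/(y**4 + y**3 - 2*y**2 + 4*y - 24)) dy by partial fractions, (2*y**3 + 5*y**2 + 12*y - 20)/(y**4 + y**3 - 2*y**2 + 4*y - 24) = 4/(y**2 + 4) + 1/(y + 3) + 1/(y - 2): now y**4*log(y)/20 - y**4/80 + ∫((-6*y**3 + 4*y**2 - 9*y + 1)/(y**4 - y**3 + y**2 - y)) dy + ∫(1/(y - 2)) dy + ∫(1/(y + 3)) dy + ∫(4/(y**2 + 4)) dy.
Step 5. Evaluate the standard form [assuming y > 2]: now y**4*log(y)/20 - y**4/80 + log(y - 2) + ∫((-6*y**3 + 4*y**2 - 9*y + 1)/(y**4 - y**3 + y**2 - y)) dy + ∫(1/(y + 3)) dy + ∫(4/(y**2 + 4)) dy.
Step 6. Evaluate the standard form [assuming y > -3]: now y**4*log(y)/20 - y**4/80 + log(y - 2) + log(y + 3) + ∫((-6*y**3 + 4*y**2 - 9*y + 1)/(y**4 - y**3 + y**2 - y)) dy + ∫(4/(y**2 + 4)) dy.
Step 7. Evaluate the standard form: now y**4*log(y)/20 - y**4/80 + log(y - 2) + log(y + 3) + 2*atan(y/2) + ∫((-6*y**3 + 4*y**2 - 9*y + 1)/(y**4 - y**3 + y**2 - y)) dy.
Step 8. Decompose ∫((-6*y**3 + 4*y**2 - 9*y + 1)/(y**4 - y**3 + y**2 - y)) dy by partial fractions, (-6*y**3 + 4*y**2 - 9*y + 1)/(y**4 - y**3 + y**2 - y) = 3/(y**2 + 1) - 5/(y - 1) - 1/y: now y**4*log(y)/20 - y**4/80 + log(y - 2) + log(y + 3) + 2*atan(y/2) + ∫(-1/y) dy + ∫(-5/(y - 1)) dy + ∫(3/(y**2 + 1)) dy.
Step 9. Evaluate the standard form [assuming y > 1]: now y**4*log(y)/20 - y**4/80 + log(y - 2) - 5*log(y - 1) + log(y + 3) + 2*atan(y/2) + ∫(-1/y) dy + ∫(3/(y**2 + 1)) dy.
Step 10. Evaluate the standard form [assuming y > 0]: now y**4*log(y)/20 - y**4/80 - log(y) + log(y - 2) - 5*log(y - 1) + log(y + 3) + 2*atan(y/2) + ∫(3/(y**2 + 1)) dy.
Step 11. Evaluate the standard form: now y**4*log(y)/20 - y**4/80 - log(y) + log(y - 2) - 5*log(y - 1) + log(y + 3) + 2*atan(y/2) + 3*atan(y).
Answer: y**4*log(y)/20 - y**4/80 - log(y) + log(y - 2) - 5*log(y - 1) + log(y + 3) + 2*atan(y/2) + 3*atan(y).


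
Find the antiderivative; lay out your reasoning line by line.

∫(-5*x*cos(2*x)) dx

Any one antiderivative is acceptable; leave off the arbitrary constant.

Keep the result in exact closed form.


Step 1. Integrate ∫(-5*x*cos(2*x)) dx by parts with u = x, dv = (-5*cos(2*x)) dx, so v = -5*sin(2*x)/2: now -5*x*sin(2*x)/2 + ∫(5*sin(2*x)/2) dx.
Step 2. Evaluate the standard form: now -5*x*sin(2*x)/2 - 5*cos(2*x)/4.
Answer: -5*x*sin(2*x)/2 - 5*cos(2*x)/4.


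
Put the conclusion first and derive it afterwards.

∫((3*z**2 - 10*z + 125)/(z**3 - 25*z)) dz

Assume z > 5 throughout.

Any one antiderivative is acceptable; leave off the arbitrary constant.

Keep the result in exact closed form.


The answer is -5*log(z) + 3*log(z - 5) + 5*log(z + 5).
Step 1. Decompose ∫((3*z**2 - 10*z + 125)/(z**3 - 25*z)) dz by partial fractions, (3*z**2 - 10*z + 125)/(z**3 - 25*z) = 5/(z + 5) + 3/(z - 5) - 5/z: now ∫(-5/z) dz + ∫(3/(z - 5)) dz + ∫(5/(z + 5)) dz.
Step 2. Evaluate the standard form [assuming z > -5]: now 5*log(z + 5) + ∫(-5/z) dz + ∫(3/(z - 5)) dz.
Step 3. Evaluate the standard form [assuming z > 0]: now -5*log(z) + 5*log(z + 5) + ∫(3/(z - 5)) dz.
Step 4. Evaluate the standard form [assuming z > 5]: now -5*log(z) + 3*log(z - 5) + 5*log(z + 5).
Answer: -5*log(z) + 3*log(z - 5) + 5*log(z + 5).


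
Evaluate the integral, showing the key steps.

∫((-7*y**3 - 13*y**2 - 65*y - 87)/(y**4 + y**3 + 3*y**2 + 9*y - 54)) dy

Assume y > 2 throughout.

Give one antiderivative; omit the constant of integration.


Step 1. Decompose ∫((-7*y**3 - 13*y**2 - 65*y - 87)/(y**4 + y**3 + 3*y**2 + 9*y - 54)) dy by partial fractions, (-7*y**3 - 13*y**2 - 65*y - 87)/(y**4 + y**3 + 3*y**2 + 9*y - 54) = -2/(y**2 + 9) - 2/(y + 3) - 5/(y - 2): now ∫(-5/(y - 2)) dy + ∫(-2/(y + 3)) dy + ∫(-2/(y**2 + 9)) dy.
Step 2. Evaluate the standard form [assuming y > 2]: now -5*log(y - 2) + ∫(-2/(y + 3)) dy + ∫(-2/(y**2 + 9)) dy.
Step 3. Evaluate the standard form [assuming y > -3]: now -5*log(y - 2) - 2*log(y + 3) + ∫(-2/(y**2 + 9)) dy.
Step 4. Evaluate the standard form: now -5*log(y - 2) - 2*log(y + 3) - 2*atan(y/3)/3.
Answer: -5*log(y - 2) - 2*log(y + 3) - 2*atan(y/3)/3.


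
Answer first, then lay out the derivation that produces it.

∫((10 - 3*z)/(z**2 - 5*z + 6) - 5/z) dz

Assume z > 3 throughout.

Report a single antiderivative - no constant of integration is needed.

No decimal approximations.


The answer is -5*log(z) + log(z - 3) - 4*log(z - 2).
Step 1. Rewrite: now ∫(-5/z) dz + ∫((10 - 3*z)/(z**2 - 5*z + 6)) dz.
Step 2. Decompose ∫((10 - 3*z)/(z**2 - 5*z + 6)) dz by partial fractions, (10 - 3*z)/(z**2 - 5*z + 6) = -4/(z - 2) + 1/(z - 3): now ∫(-5/z) dz + ∫(1/(z - 3)) dz + ∫(-4/(z - 2)) dz.
Step 3. Evaluate the standard form [assuming z > 3]: now log(z - 3) + ∫(-5/z) dz + ∫(-4/(z - 2)) dz.
Step 4. Evaluate the standard form [assuming z > 2]: now log(z - 3) - 4*log(z - 2) + ∫(-5/z) dz.
Step 5. Evaluate the standard form [assuming z > 0]: now -5*log(z) + log(z - 3) - 4*log(z - 2).
Answer: -5*log(z) + log(z - 3) - 4*log(z - 2).


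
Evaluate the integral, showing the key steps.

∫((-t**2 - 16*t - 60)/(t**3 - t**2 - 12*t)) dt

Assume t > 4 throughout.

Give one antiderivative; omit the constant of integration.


Step 1. Decompose ∫((-t**2 - 16*t - 60)/(t**3 - t**2 - 12*t)) dt by partial fractions, (-t**2 - 16*t - 60)/(t**3 - t**2 - 12*t) = -1/(t + 3) - 5/(t - 4) + 5/t: now ∫(5/t) dt + ∫(-5/(t - 4)) dt + ∫(-1/(t + 3)) dt.
Step 2. Evaluate the standard form [assuming t > 0]: now 5*log(t) + ∫(-5/(t - 4)) dt + ∫(-1/(t + 3)) dt.
Step 3. Evaluate the standard form [assuming t > -3]: now 5*log(t) - log(t + 3) + ∫(-5/(t - 4)) dt.
Step 4. Evaluate the standard form [assuming t > 4]: now 5*log(t) - 5*log(t - 4) - log(t + 3).
Answer: 5*log(t) - 5*log(t - 4) - log(t + 3).


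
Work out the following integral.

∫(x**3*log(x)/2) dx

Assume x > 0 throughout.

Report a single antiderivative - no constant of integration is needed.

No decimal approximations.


Answer: x**4*log(x)/8 - x**4/32.


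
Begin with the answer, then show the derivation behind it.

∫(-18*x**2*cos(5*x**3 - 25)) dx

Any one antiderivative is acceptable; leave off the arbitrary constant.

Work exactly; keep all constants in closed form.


The answer is -6*sin(5*x**3 - 25)/5.
Step 1. Substitute u = x**3 - 5, turning ∫(-18*x**2*cos(5*x**3 - 25)) dx into ∫(-6*cos(5*u)) du: now ∫(-6*cos(5*u)) du.
Step 2. Evaluate the standard form: now -6*sin(5*u)/5.
Step 3. Substitute back u = x**3 - 5: now -6*sin(5*x**3 - 25)/5.
Answer: -6*sin(5*x**3 - 25)/5.


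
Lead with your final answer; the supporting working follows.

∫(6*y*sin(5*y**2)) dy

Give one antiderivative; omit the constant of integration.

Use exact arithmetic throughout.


The answer is -3*cos(5*y**2)/5.
Step 1. Substitute u = y**2, turning ∫(6*y*sin(5*y**2)) dy into ∫(3*sin(5*u)) du: now ∫(3*sin(5*u)) du.
Step 2. Evaluate the standard form: now -3*cos(5*u)/5.
Step 3. Substitute back u = y**2: now -3*cos(5*y**2)/5.
Answer: -3*cos(5*y**2)/5.


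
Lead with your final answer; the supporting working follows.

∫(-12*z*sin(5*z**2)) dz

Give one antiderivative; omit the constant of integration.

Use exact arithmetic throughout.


The answer is 6*cos(5*z**2)/5.
Step 1. Substitute u = z**2, turning ∫(-12*z*sin(5*z**2)) dz into ∫(-6*sin(5*u)) du: now ∫(-6*sin(5*u)) du.
Step 2. Evaluate the standard form: now 6*cos(5*u)/5.
Step 3. Substitute back u = z**2: now 6*cos(5*z**2)/5.
Answer: 6*cos(5*z**2)/5.


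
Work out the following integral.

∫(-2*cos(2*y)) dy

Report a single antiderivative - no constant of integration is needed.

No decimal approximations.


Answer: -sin(2*y).


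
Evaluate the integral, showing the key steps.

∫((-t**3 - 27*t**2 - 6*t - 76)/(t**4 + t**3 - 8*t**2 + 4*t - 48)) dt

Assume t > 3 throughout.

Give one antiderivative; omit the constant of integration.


Step 1. Decompose ∫((-t**3 - 27*t**2 - 6*t - 76)/(t**4 + t**3 - 8*t**2 + 4*t - 48)) dt by partial fractions, (-t**3 - 27*t**2 - 6*t - 76)/(t**4 + t**3 - 8*t**2 + 4*t - 48) = -2/(t**2 + 4) + 3/(t + 4) - 4/(t - 3): now ∫(-4/(t - 3)) dt + ∫(3/(t + 4)) dt + ∫(-2/(t**2 + 4)) dt.
Step 2. Evaluate the standard form [assuming t > -4]: now 3*log(t + 4) + ∫(-4/(t - 3)) dt + ∫(-2/(t**2 + 4)) dt.
Step 3. Evaluate the standard form [assuming t > 3]: now -4*log(t - 3) + 3*log(t + 4) + ∫(-2/(t**2 + 4)) dt.
Step 4. Evaluate the standard form: now -4*log(t - 3) + 3*log(t + 4) - atan(t/2).
Answer: -4*log(t - 3) + 3*log(t + 4) - atan(t/2).


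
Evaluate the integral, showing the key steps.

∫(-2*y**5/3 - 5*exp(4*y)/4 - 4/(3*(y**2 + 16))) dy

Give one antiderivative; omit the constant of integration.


Step 1. Rewrite: now ∫(-2*y**5/3) dy + ∫(-4/(3*(y**2 + 16))) dy + ∫(-5*exp(4*y)/4) dy.
Step 2. Evaluate the standard form: now -5*exp(4*y)/16 + ∫(-2*y**5/3) dy + ∫(-4/(3*(y**2 + 16))) dy.
Step 3. Evaluate the standard form: now -5*exp(4*y)/16 - atan(y/4)/3 + ∫(-2*y**5/3) dy.
Step 4. Evaluate the standard form: now -y**6/9 - 5*exp(4*y)/16 - atan(y/4)/3.
Answer: -y**6/9 - 5*exp(4*y)/16 - atan(y/4)/3.


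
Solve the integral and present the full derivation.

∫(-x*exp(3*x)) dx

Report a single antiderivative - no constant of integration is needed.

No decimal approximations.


Step 1. Integrate ∫(-x*exp(3*x)) dx by parts with u = x, dv = (-exp(3*x)) dx, so v = -exp(3*x)/3: now -x*exp(3*x)/3 + ∫(exp(3*x)/3) dx.
Step 2. Evaluate the standard form: now -x*exp(3*x)/3 + exp(3*x)/9.
Answer: -x*exp(3*x)/3 + exp(3*x)/9.


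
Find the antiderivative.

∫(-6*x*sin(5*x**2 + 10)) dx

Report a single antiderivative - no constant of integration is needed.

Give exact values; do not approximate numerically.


Answer: 3*cos(5*x**2 + 10)/5.


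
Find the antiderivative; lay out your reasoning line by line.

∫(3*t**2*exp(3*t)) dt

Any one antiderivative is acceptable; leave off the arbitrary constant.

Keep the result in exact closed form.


Step 1. Integrate ∫(3*t**2*exp(3*t)) dt by parts with u = t**2, dv = (3*exp(3*t)) dt, so v = exp(3*t): now t**2*exp(3*t) + ∫(-2*t*exp(3*t)) dt.
Step 2. Integrate ∫(-2*t*exp(3*t)) dt by parts with u = t, dv = (-2*exp(3*t)) dt, so v = -2*exp(3*t)/3: now t**2*exp(3*t) - 2*t*exp(3*t)/3 + ∫(2*exp(3*t)/3) dt.
Step 3. Evaluate the standard form: now t**2*exp(3*t) - 2*t*exp(3*t)/3 + 2*exp(3*t)/9.
Answer: t**2*exp(3*t) - 2*t*exp(3*t)/3 + 2*exp(3*t)/9.


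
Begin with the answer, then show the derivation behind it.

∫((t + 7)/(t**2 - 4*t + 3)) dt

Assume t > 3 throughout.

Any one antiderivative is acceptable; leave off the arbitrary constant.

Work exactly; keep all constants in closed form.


The answer is 5*log(t - 3) - 4*log(t - 1).
Step 1. Decompose ∫((t + 7)/(t**2 - 4*t + 3)) dt by partial fractions, (t + 7)/(t**2 - 4*t + 3) = -4/(t - 1) + 5/(t - 3): now ∫(5/(t - 3)) dt + ∫(-4/(t - 1)) dt.
Step 2. Evaluate the standard form [assuming t > 1]: now -4*log(t - 1) + ∫(5/(t - 3)) dt.
Step 3. Evaluate the standard form [assuming t > 3]: now 5*log(t - 3) - 4*log(t - 1).
Answer: 5*log(t - 3) - 4*log(t - 1).


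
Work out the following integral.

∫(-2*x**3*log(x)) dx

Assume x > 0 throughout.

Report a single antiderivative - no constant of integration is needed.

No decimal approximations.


Answer: -x**4*log(x)/2 + x**4/8.


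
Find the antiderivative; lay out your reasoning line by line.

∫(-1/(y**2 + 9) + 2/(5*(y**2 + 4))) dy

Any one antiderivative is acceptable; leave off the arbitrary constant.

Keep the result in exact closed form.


Step 1. Rewrite: now ∫(2/(5*(y**2 + 4))) dy + ∫(-1/(y**2 + 9)) dy.
Step 2. Evaluate the standard form: now -atan(y/3)/3 + ∫(2/(5*(y**2 + 4))) dy.
Step 3. Evaluate the standard form: now -atan(y/3)/3 + atan(y/2)/5.
Answer: -atan(y/3)/3 + atan(y/2)/5.


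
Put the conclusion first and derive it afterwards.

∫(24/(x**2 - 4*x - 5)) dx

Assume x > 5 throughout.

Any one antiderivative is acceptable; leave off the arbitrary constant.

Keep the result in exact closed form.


The answer is 4*log(x - 5) - 4*log(x + 1).
Step 1. Decompose ∫(24/(x**2 - 4*x - 5)) dx by partial fractions, 24/(x**2 - 4*x - 5) = -4/(x + 1) + 4/(x - 5): now ∫(4/(x - 5)) dx + ∫(-4/(x + 1)) dx.
Step 2. Evaluate the standard form [assuming x > 5]: now 4*log(x - 5) + ∫(-4/(x + 1)) dx.
Step 3. Evaluate the standard form [assuming x > -1]: now 4*log(x - 5) - 4*log(x + 1).
Answer: 4*log(x - 5) - 4*log(x + 1).


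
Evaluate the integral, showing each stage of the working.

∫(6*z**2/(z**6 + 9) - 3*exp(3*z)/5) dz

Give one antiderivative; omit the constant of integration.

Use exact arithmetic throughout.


Step 1. Rewrite: now ∫(6*z**2/(z**6 + 9)) dz + ∫(-3*exp(3*z)/5) dz.
Step 2. Evaluate the standard form: now -exp(3*z)/5 + ∫(6*z**2/(z**6 + 9)) dz.
Step 3. Substitute u = z**3, turning ∫(6*z**2/(z**6 + 9)) dz into ∫(2/(u**2 + 9)) du: now -exp(3*z)/5 + ∫(2/(u**2 + 9)) du.
Step 4. Evaluate the standard form: now -exp(3*z)/5 + 2*atan(u/3)/3.
Step 5. Substitute back u = z**3: now -exp(3*z)/5 + 2*atan(z**3/3)/3.
Answer: -exp(3*z)/5 + 2*atan(z**3/3)/3.


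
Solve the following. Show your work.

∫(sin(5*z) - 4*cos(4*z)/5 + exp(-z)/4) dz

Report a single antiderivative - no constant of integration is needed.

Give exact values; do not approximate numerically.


Step 1. Rewrite: now ∫(exp(-z)/4) dz + ∫(sin(5*z)) dz + ∫(-4*cos(4*z)/5) dz.
Step 2. Evaluate the standard form: now -sin(4*z)/5 + ∫(exp(-z)/4) dz + ∫(sin(5*z)) dz.
Step 3. Evaluate the standard form: now -sin(4*z)/5 + ∫(sin(5*z)) dz - exp(-z)/4.
Step 4. Evaluate the standard form: now -sin(4*z)/5 - cos(5*z)/5 - exp(-z)/4.
Answer: -sin(4*z)/5 - cos(5*z)/5 - exp(-z)/4.


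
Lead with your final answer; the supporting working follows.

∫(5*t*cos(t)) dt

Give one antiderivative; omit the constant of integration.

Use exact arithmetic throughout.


The answer is 5*t*sin(t) + 5*cos(t).
Step 1. Integrate ∫(5*t*cos(t)) dt by parts with u = t, dv = (5*cos(t)) dt, so v = 5*sin(t): now 5*t*sin(t) + ∫(-5*sin(t)) dt.
Step 2. Evaluate the standard form: now 5*t*sin(t) + 5*cos(t).
Answer: 5*t*sin(t) + 5*cos(t).


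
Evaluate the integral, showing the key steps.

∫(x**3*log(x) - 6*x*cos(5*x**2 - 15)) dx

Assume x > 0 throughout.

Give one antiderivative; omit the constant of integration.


Step 1. Rewrite: now ∫(-6*x*cos(5*x**2 - 15)) dx + ∫(x**3*log(x)) dx.
Step 2. Substitute u = x**2 - 3, turning ∫(-6*x*cos(5*x**2 - 15)) dx into ∫(-3*cos(5*u)) du: now ∫(x**3*log(x)) dx + ∫(-3*cos(5*u)) du.
Step 3. Evaluate the standard form: now -3*sin(5*u)/5 + ∫(x**3*log(x)) dx.
Step 4. Substitute back u = x**2 - 3: now -3*sin(5*x**2 - 15)/5 + ∫(x**3*log(x)) dx.
Step 5. Integrate ∫(x**3*log(x)) dx by parts with u = log(x), dv = (x**3) dx, so v = x**4/4 [assuming x > 0]: now x**4*log(x)/4 - 3*sin(5*x**2 - 15)/5 + ∫(-x**3/4) dx.
Step 6. Evaluate the standard form: now x**4*log(x)/4 - x**4/16 - 3*sin(5*x**2 - 15)/5.
Answer: x**4*log(x)/4 - x**4/16 - 3*sin(5*x**2 - 15)/5.


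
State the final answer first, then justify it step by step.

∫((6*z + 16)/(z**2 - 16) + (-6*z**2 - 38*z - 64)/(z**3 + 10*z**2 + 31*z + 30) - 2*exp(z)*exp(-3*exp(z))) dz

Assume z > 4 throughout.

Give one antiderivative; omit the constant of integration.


The answer is 5*log(z - 4) - 4*log(z + 2) + 2*log(z + 3) + log(z + 4) - 4*log(z + 5) + 2*exp(-3*exp(z))/3.
Step 1. Rewrite: now ∫((6*z + 16)/(z**2 - 16)) dz + ∫((-6*z**2 - 38*z - 64)/(z**3 + 10*z**2 + 31*z + 30)) dz + ∫(-2*exp(z)*exp(-3*exp(z))) dz.
Step 2. Decompose ∫((-6*z**2 - 38*z - 64)/(z**3 + 10*z**2 + 31*z + 30)) dz by partial fractions, (-6*z**2 - 38*z - 64)/(z**3 + 10*z**2 + 31*z + 30) = -4/(z + 5) + 2/(z + 3) - 4/(z + 2): now ∫((6*z + 16)/(z**2 - 16)) dz + ∫(-2*exp(z)*exp(-3*exp(z))) dz + ∫(-4/(z + 2)) dz + ∫(2/(z + 3)) dz + ∫(-4/(z + 5)) dz.
Step 3. Evaluate the standard form [assuming z > -5]: now -4*log(z + 5) + ∫((6*z + 16)/(z**2 - 16)) dz + ∫(-2*exp(z)*exp(-3*exp(z))) dz + ∫(-4/(z + 2)) dz + ∫(2/(z + 3)) dz.
Step 4. Evaluate the standard form [assuming z > -2]: now -4*log(z + 2) - 4*log(z + 5) + ∫((6*z + 16)/(z**2 - 16)) dz + ∫(-2*exp(z)*exp(-3*exp(z))) dz + ∫(2/(z + 3)) dz.
Step 5. Evaluate the standard form [assuming z > -3]: now -4*log(z + 2) + 2*log(z + 3) - 4*log(z + 5) + ∫((6*z + 16)/(z**2 - 16)) dz + ∫(-2*exp(z)*exp(-3*exp(z))) dz.
Step 6. Substitute u = exp(z), turning ∫(-2*exp(z)*exp(-3*exp(z))) dz into ∫(-2*exp(-3*u)) du: now -4*log(z + 2) + 2*log(z + 3) - 4*log(z + 5) + ∫((6*z + 16)/(z**2 - 16)) dz + ∫(-2*exp(-3*u)) du.
Step 7. Evaluate the standard form: now -4*log(z + 2) + 2*log(z + 3) - 4*log(z + 5) + ∫((6*z + 16)/(z**2 - 16)) dz + 2*exp(-3*u)/3.
Step 8. Substitute back u = exp(z): now -4*log(z + 2) + 2*log(z + 3) - 4*log(z + 5) + ∫((6*z + 16)/(z**2 - 16)) dz + 2*exp(-3*exp(z))/3.
Step 9. Decompose ∫((6*z + 16)/(z**2 - 16)) dz by partial fractions, (6*z + 16)/(z**2 - 16) = 1/(z + 4) + 5/(z - 4): now -4*log(z + 2) + 2*log(z + 3) - 4*log(z + 5) + ∫(5/(z - 4)) dz + ∫(1/(z + 4)) dz + 2*exp(-3*exp(z))/3.
Step 10. Evaluate the standard form [assuming z > -4]: now -4*log(z + 2) + 2*log(z + 3) + log(z + 4) - 4*log(z + 5) + ∫(5/(z - 4)) dz + 2*exp(-3*exp(z))/3.
Step 11. Evaluate the standard form [assuming z > 4]: now 5*log(z - 4) - 4*log(z + 2) + 2*log(z + 3) + log(z + 4) - 4*log(z + 5) + 2*exp(-3*exp(z))/3.
Answer: 5*log(z - 4) - 4*log(z + 2) + 2*log(z + 3) + log(z + 4) - 4*log(z + 5) + 2*exp(-3*exp(z))/3.


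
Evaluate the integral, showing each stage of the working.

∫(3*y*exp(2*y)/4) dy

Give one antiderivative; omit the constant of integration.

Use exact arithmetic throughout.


Step 1. Integrate ∫(3*y*exp(2*y)/4) dy by parts with u = y, dv = (3*exp(2*y)/4) dy, so v = 3*exp(2*y)/8: now 3*y*exp(2*y)/8 + ∫(-3*exp(2*y)/8) dy.
Step 2. Evaluate the standard form: now 3*y*exp(2*y)/8 - 3*exp(2*y)/16.
Answer: 3*y*exp(2*y)/8 - 3*exp(2*y)/16.


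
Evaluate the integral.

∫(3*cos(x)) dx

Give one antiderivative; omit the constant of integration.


Answer: 3*sin(x).


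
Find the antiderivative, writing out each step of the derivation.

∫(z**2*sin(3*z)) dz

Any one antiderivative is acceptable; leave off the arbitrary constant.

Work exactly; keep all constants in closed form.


Step 1. Integrate ∫(z**2*sin(3*z)) dz by parts with u = z**2, dv = (sin(3*z)) dz, so v = -cos(3*z)/3: now -z**2*cos(3*z)/3 + ∫(2*z*cos(3*z)/3) dz.
Step 2. Integrate ∫(2*z*cos(3*z)/3) dz by parts with u = z, dv = (2*cos(3*z)/3) dz, so v = 2*sin(3*z)/9: now -z**2*cos(3*z)/3 + 2*z*sin(3*z)/9 + ∫(-2*sin(3*z)/9) dz.
Step 3. Evaluate the standard form: now -z**2*cos(3*z)/3 + 2*z*sin(3*z)/9 + 2*cos(3*z)/27.
Answer: -z**2*cos(3*z)/3 + 2*z*sin(3*z)/9 + 2*cos(3*z)/27.


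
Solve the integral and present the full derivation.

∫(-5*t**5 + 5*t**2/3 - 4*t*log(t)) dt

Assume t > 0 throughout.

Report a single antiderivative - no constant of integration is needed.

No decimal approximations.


Step 1. Rewrite: now ∫(5*t**2/3) dt + ∫(-5*t**5) dt + ∫(-4*t*log(t)) dt.
Step 2. Evaluate the standard form: now 5*t**3/9 + ∫(-5*t**5) dt + ∫(-4*t*log(t)) dt.
Step 3. Integrate ∫(-4*t*log(t)) dt by parts with u = log(t), dv = (-4*t) dt, so v = -2*t**2 [assuming t > 0]: now 5*t**3/9 - 2*t**2*log(t) + ∫(2*t) dt + ∫(-5*t**5) dt.
Step 4. Evaluate the standard form: now 5*t**3/9 - 2*t**2*log(t) + t**2 + ∫(-5*t**5) dt.
Step 5. Evaluate the standard form: now -5*t**6/6 + 5*t**3/9 - 2*t**2*log(t) + t**2.
Answer: -5*t**6/6 + 5*t**3/9 - 2*t**2*log(t) + t**2.


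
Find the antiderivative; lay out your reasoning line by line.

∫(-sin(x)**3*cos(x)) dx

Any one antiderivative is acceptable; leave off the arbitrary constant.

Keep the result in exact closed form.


Step 1. Substitute u = sin(x), turning ∫(-sin(x)**3*cos(x)) dx into ∫(-u**3) du: now ∫(-u**3) du.
Step 2. Evaluate the standard form: now -u**4/4.
Step 3. Substitute back u = sin(x): now -sin(x)**4/4.
Answer: -sin(x)**4/4.


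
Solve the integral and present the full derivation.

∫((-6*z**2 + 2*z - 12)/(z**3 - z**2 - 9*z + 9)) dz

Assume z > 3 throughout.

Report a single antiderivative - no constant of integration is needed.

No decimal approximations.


Step 1. Decompose ∫((-6*z**2 + 2*z - 12)/(z**3 - z**2 - 9*z + 9)) dz by partial fractions, (-6*z**2 + 2*z - 12)/(z**3 - z**2 - 9*z + 9) = -3/(z + 3) + 2/(z - 1) - 5/(z - 3): now ∫(-5/(z - 3)) dz + ∫(2/(z - 1)) dz + ∫(-3/(z + 3)) dz.
Step 2. Evaluate the standard form [assuming z > 1]: now 2*log(z - 1) + ∫(-5/(z - 3)) dz + ∫(-3/(z + 3)) dz.
Step 3. Evaluate the standard form [assuming z > -3]: now 2*log(z - 1) - 3*log(z + 3) + ∫(-5/(z - 3)) dz.
Step 4. Evaluate the standard form [assuming z > 3]: now -5*log(z - 3) + 2*log(z - 1) - 3*log(z + 3).
Answer: -5*log(z - 3) + 2*log(z - 1) - 3*log(z + 3).


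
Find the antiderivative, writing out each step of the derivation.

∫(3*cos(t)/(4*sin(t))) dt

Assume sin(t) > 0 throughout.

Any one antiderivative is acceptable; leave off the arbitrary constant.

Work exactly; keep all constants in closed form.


Step 1. Substitute u = sin(t), turning ∫(3*cos(t)/(4*sin(t))) dt into ∫(3/(4*u)) du: now ∫(3/(4*u)) du.
Step 2. Evaluate the standard form [assuming u > 0]: now 3*log(u)/4.
Step 3. Substitute back u = sin(t): now 3*log(sin(t))/4.
Answer: 3*log(sin(t))/4.


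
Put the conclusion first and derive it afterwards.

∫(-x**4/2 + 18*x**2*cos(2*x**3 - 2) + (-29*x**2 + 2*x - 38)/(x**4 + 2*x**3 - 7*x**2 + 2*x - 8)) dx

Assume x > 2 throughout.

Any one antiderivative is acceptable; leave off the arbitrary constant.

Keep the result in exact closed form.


The answer is -x**5/10 - 5*log(x - 2) + 5*log(x + 4) + 3*sin(2*x**3 - 2) + atan(x).
Step 1. Rewrite: now ∫(-x**4/2) dx + ∫(18*x**2*cos(2*x**3 - 2)) dx + ∫((-29*x**2 + 2*x - 38)/(x**4 + 2*x**3 - 7*x**2 + 2*x - 8)) dx.
Step 2. Evaluate the standard form: now -x**5/10 + ∫(18*x**2*cos(2*x**3 - 2)) dx + ∫((-29*x**2 + 2*x - 38)/(x**4 + 2*x**3 - 7*x**2 + 2*x - 8)) dx.
Step 3. Substitute u = x**3 - 1, turning ∫(18*x**2*cos(2*x**3 - 2)) dx into ∫(6*cos(2*u)) du: now -x**5/10 + ∫((-29*x**2 + 2*x - 38)/(x**4 + 2*x**3 - 7*x**2 + 2*x - 8)) dx + ∫(6*cos(2*u)) du.
Step 4. Evaluate the standard form: now -x**5/10 + 3*sin(2*u) + ∫((-29*x**2 + 2*x - 38)/(x**4 + 2*x**3 - 7*x**2 + 2*x - 8)) dx.
Step 5. Substitute back u = x**3 - 1: now -x**5/10 + 3*sin(2*x**3 - 2) + ∫((-29*x**2 + 2*x - 38)/(x**4 + 2*x**3 - 7*x**2 + 2*x - 8)) dx.
Step 6. Decompose ∫((-29*x**2 + 2*x - 38)/(x**4 + 2*x**3 - 7*x**2 + 2*x - 8)) dx by partial fractions, (-29*x**2 + 2*x - 38)/(x**4 + 2*x**3 - 7*x**2 + 2*x - 8) = 1/(x**2 + 1) + 5/(x + 4) - 5/(x - 2): now -x**5/10 + 3*sin(2*x**3 - 2) + ∫(-5/(x - 2)) dx + ∫(5/(x + 4)) dx + ∫(1/(x**2 + 1)) dx.
Step 7. Evaluate the standard form [assuming x > -4]: now -x**5/10 + 5*log(x + 4) + 3*sin(2*x**3 - 2) + ∫(-5/(x - 2)) dx + ∫(1/(x**2 + 1)) dx.
Step 8. Evaluate the standard form [assuming x > 2]: now -x**5/10 - 5*log(x - 2) + 5*log(x + 4) + 3*sin(2*x**3 - 2) + ∫(1/(x**2 + 1)) dx.
Step 9. Evaluate the standard form: now -x**5/10 - 5*log(x - 2) + 5*log(x + 4) + 3*sin(2*x**3 - 2) + atan(x).
Answer: -x**5/10 - 5*log(x - 2) + 5*log(x + 4) + 3*sin(2*x**3 - 2) + atan(x).


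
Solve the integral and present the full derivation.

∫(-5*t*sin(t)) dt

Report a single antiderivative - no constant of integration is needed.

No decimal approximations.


Step 1. Integrate ∫(-5*t*sin(t)) dt by parts with u = t, dv = (-5*sin(t)) dt, so v = 5*cos(t): now 5*t*cos(t) + ∫(-5*cos(t)) dt.
Step 2. Evaluate the standard form: now 5*t*cos(t) - 5*sin(t).
Answer: 5*t*cos(t) - 5*sin(t).


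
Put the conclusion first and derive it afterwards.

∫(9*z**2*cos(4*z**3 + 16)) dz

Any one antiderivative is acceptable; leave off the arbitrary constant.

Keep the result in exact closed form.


The answer is 3*sin(4*z**3 + 16)/4.
Step 1. Substitute u = z**3 + 4, turning ∫(9*z**2*cos(4*z**3 + 16)) dz into ∫(3*cos(4*u)) du: now ∫(3*cos(4*u)) du.
Step 2. Evaluate the standard form: now 3*sin(4*u)/4.
Step 3. Substitute back u = z**3 + 4: now 3*sin(4*z**3 + 16)/4.
Answer: 3*sin(4*z**3 + 16)/4.


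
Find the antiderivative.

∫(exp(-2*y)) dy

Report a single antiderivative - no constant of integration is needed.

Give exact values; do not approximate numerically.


Answer: -exp(-2*y)/2.


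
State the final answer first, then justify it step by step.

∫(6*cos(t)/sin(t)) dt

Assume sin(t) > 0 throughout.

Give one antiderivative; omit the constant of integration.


The answer is 6*log(sin(t)).
Step 1. Substitute u = sin(t), turning ∫(6*cos(t)/sin(t)) dt into ∫(6/u) du: now ∫(6/u) du.
Step 2. Evaluate the standard form [assuming u > 0]: now 6*log(u).
Step 3. Substitute back u = sin(t): now 6*log(sin(t)).
Answer: 6*log(sin(t)).


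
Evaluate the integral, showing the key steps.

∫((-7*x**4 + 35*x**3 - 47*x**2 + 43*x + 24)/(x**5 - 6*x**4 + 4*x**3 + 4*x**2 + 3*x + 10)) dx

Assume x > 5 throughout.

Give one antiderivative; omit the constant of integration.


Step 1. Decompose ∫((-7*x**4 + 35*x**3 - 47*x**2 + 43*x + 24)/(x**5 - 6*x**4 + 4*x**3 + 4*x**2 + 3*x + 10)) dx by partial fractions, (-7*x**4 + 35*x**3 - 47*x**2 + 43*x + 24)/(x**5 - 6*x**4 + 4*x**3 + 4*x**2 + 3*x + 10) = 4/(x**2 + 1) - 3/(x + 1) - 2/(x - 2) - 2/(x - 5): now ∫(-2/(x - 5)) dx + ∫(-2/(x - 2)) dx + ∫(-3/(x + 1)) dx + ∫(4/(x**2 + 1)) dx.
Step 2. Evaluate the standard form [assuming x > 5]: now -2*log(x - 5) + ∫(-2/(x - 2)) dx + ∫(-3/(x + 1)) dx + ∫(4/(x**2 + 1)) dx.
Step 3. Evaluate the standard form [assuming x > -1]: now -2*log(x - 5) - 3*log(x + 1) + ∫(-2/(x - 2)) dx + ∫(4/(x**2 + 1)) dx.
Step 4. Evaluate the standard form [assuming x > 2]: now -2*log(x - 5) - 2*log(x - 2) - 3*log(x + 1) + ∫(4/(x**2 + 1)) dx.
Step 5. Evaluate the standard form: now -2*log(x - 5) - 2*log(x - 2) - 3*log(x + 1) + 4*atan(x).
Answer: -2*log(x - 5) - 2*log(x - 2) - 3*log(x + 1) + 4*atan(x).


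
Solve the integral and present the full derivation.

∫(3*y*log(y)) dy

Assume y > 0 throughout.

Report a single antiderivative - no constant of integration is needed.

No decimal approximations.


Step 1. Integrate ∫(3*y*log(y)) dy by parts with u = log(y), dv = (3*y) dy, so v = 3*y**2/2 [assuming y > 0]: now 3*y**2*log(y)/2 + ∫(-3*y/2) dy.
Step 2. Evaluate the standard form: now 3*y**2*log(y)/2 - 3*y**2/4.
Answer: 3*y**2*log(y)/2 - 3*y**2/4.


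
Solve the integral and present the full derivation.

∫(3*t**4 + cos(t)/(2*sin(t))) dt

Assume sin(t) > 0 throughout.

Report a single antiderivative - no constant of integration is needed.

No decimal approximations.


Step 1. Rewrite: now ∫(3*t**4) dt + ∫(cos(t)/(2*sin(t))) dt.
Step 2. Evaluate the standard form: now 3*t**5/5 + ∫(cos(t)/(2*sin(t))) dt.
Step 3. Substitute u = sin(t), turning ∫(cos(t)/(2*sin(t))) dt into ∫(1/(2*u)) du: now 3*t**5/5 + ∫(1/(2*u)) du.
Step 4. Evaluate the standard form [assuming u > 0]: now 3*t**5/5 + log(u)/2.
Step 5. Substitute back u = sin(t): now 3*t**5/5 + log(sin(t))/2.
Answer: 3*t**5/5 + log(sin(t))/2.


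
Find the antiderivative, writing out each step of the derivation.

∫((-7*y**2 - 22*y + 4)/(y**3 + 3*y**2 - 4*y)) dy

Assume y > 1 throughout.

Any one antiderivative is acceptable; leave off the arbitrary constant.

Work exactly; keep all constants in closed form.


Step 1. Decompose ∫((-7*y**2 - 22*y + 4)/(y**3 + 3*y**2 - 4*y)) dy by partial fractions, (-7*y**2 - 22*y + 4)/(y**3 + 3*y**2 - 4*y) = -1/(y + 4) - 5/(y - 1) - 1/y: now ∫(-1/y) dy + ∫(-5/(y - 1)) dy + ∫(-1/(y + 4)) dy.
Step 2. Evaluate the standard form [assuming y > -4]: now -log(y + 4) + ∫(-1/y) dy + ∫(-5/(y - 1)) dy.
Step 3. Evaluate the standard form [assuming y > 0]: now -log(y) - log(y + 4) + ∫(-5/(y - 1)) dy.
Step 4. Evaluate the standard form [assuming y > 1]: now -log(y) - 5*log(y - 1) - log(y + 4).
Answer: -log(y) - 5*log(y - 1) - log(y + 4).


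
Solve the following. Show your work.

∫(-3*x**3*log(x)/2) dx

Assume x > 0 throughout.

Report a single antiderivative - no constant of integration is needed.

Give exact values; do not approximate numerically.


Step 1. Integrate ∫(-3*x**3*log(x)/2) dx by parts with u = log(x), dv = (-3*x**3/2) dx, so v = -3*x**4/8 [assuming x > 0]: now -3*x**4*log(x)/8 + ∫(3*x**3/8) dx.
Step 2. Evaluate the standard form: now -3*x**4*log(x)/8 + 3*x**4/32.
Answer: -3*x**4*log(x)/8 + 3*x**4/32.


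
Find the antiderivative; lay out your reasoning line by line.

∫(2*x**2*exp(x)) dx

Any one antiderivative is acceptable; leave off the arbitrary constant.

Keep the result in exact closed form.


Step 1. Integrate ∫(2*x**2*exp(x)) dx by parts with u = x**2, dv = (2*exp(x)) dx, so v = 2*exp(x): now 2*x**2*exp(x) + ∫(-4*x*exp(x)) dx.
Step 2. Integrate ∫(-4*x*exp(x)) dx by parts with u = x, dv = (-4*exp(x)) dx, so v = -4*exp(x): now 2*x**2*exp(x) - 4*x*exp(x) + ∫(4*exp(x)) dx.
Step 3. Evaluate the standard form: now 2*x**2*exp(x) - 4*x*exp(x) + 4*exp(x).
Answer: 2*x**2*exp(x) - 4*x*exp(x) + 4*exp(x).


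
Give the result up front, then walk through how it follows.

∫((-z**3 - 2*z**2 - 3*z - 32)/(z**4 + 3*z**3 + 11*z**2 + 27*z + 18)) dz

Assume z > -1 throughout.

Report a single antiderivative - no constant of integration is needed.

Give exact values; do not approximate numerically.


The answer is -3*log(z + 1) + 2*log(z + 2) + 2*atan(z/3)/3.
Step 1. Decompose ∫((-z**3 - 2*z**2 - 3*z - 32)/(z**4 + 3*z**3 + 11*z**2 + 27*z + 18)) dz by partial fractions, (-z**3 - 2*z**2 - 3*z - 32)/(z**4 + 3*z**3 + 11*z**2 + 27*z + 18) = 2/(z**2 + 9) + 2/(z + 2) - 3/(z + 1): now ∫(-3/(z + 1)) dz + ∫(2/(z + 2)) dz + ∫(2/(z**2 + 9)) dz.
Step 2. Evaluate the standard form [assuming z > -2]: now 2*log(z + 2) + ∫(-3/(z + 1)) dz + ∫(2/(z**2 + 9)) dz.
Step 3. Evaluate the standard form [assuming z > -1]: now -3*log(z + 1) + 2*log(z + 2) + ∫(2/(z**2 + 9)) dz.
Step 4. Evaluate the standard form: now -3*log(z + 1) + 2*log(z + 2) + 2*atan(z/3)/3.
Answer: -3*log(z + 1) + 2*log(z + 2) + 2*atan(z/3)/3.


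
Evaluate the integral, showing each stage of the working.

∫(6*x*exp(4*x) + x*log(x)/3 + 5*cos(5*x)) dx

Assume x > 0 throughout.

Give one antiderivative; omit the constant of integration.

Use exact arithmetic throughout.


Step 1. Rewrite: now ∫(6*x*exp(4*x)) dx + ∫(x*log(x)/3) dx + ∫(5*cos(5*x)) dx.
Step 2. Integrate ∫(6*x*exp(4*x)) dx by parts with u = x, dv = (6*exp(4*x)) dx, so v = 3*exp(4*x)/2: now 3*x*exp(4*x)/2 + ∫(x*log(x)/3) dx + ∫(-3*exp(4*x)/2) dx + ∫(5*cos(5*x)) dx.
Step 3. Evaluate the standard form: now 3*x*exp(4*x)/2 - 3*exp(4*x)/8 + ∫(x*log(x)/3) dx + ∫(5*cos(5*x)) dx.
Step 4. Integrate ∫(x*log(x)/3) dx by parts with u = log(x), dv = (x/3) dx, so v = x**2/6 [assuming x > 0]: now x**2*log(x)/6 + 3*x*exp(4*x)/2 - 3*exp(4*x)/8 + ∫(-x/6) dx + ∫(5*cos(5*x)) dx.
Step 5. Evaluate the standard form: now x**2*log(x)/6 - x**2/12 + 3*x*exp(4*x)/2 - 3*exp(4*x)/8 + ∫(5*cos(5*x)) dx.
Step 6. Evaluate the standard form: now x**2*log(x)/6 - x**2/12 + 3*x*exp(4*x)/2 - 3*exp(4*x)/8 + sin(5*x).
Answer: x**2*log(x)/6 - x**2/12 + 3*x*exp(4*x)/2 - 3*exp(4*x)/8 + sin(5*x).


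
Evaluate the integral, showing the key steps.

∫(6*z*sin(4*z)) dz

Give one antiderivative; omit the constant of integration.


Step 1. Integrate ∫(6*z*sin(4*z)) dz by parts with u = z, dv = (6*sin(4*z)) dz, so v = -3*cos(4*z)/2: now -3*z*cos(4*z)/2 + ∫(3*cos(4*z)/2) dz.
Step 2. Evaluate the standard form: now -3*z*cos(4*z)/2 + 3*sin(4*z)/8.
Answer: -3*z*cos(4*z)/2 + 3*sin(4*z)/8.


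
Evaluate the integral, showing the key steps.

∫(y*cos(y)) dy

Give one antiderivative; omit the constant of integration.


Step 1. Integrate ∫(y*cos(y)) dy by parts with u = y, dv = (cos(y)) dy, so v = sin(y): now y*sin(y) + ∫(-sin(y)) dy.
Step 2. Evaluate the standard form: now y*sin(y) + cos(y).
Answer: y*sin(y) + cos(y).


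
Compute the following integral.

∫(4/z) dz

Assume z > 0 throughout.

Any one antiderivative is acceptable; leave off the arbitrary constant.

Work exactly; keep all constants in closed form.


Answer: 4*log(z).


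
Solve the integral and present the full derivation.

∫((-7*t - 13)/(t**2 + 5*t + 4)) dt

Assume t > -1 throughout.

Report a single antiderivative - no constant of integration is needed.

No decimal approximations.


Step 1. Decompose ∫((-7*t - 13)/(t**2 + 5*t + 4)) dt by partial fractions, (-7*t - 13)/(t**2 + 5*t + 4) = -5/(t + 4) - 2/(t + 1): now ∫(-2/(t + 1)) dt + ∫(-5/(t + 4)) dt.
Step 2. Evaluate the standard form [assuming t > -1]: now -2*log(t + 1) + ∫(-5/(t + 4)) dt.
Step 3. Evaluate the standard form [assuming t > -4]: now -2*log(t + 1) - 5*log(t + 4).
Answer: -2*log(t + 1) - 5*log(t + 4).


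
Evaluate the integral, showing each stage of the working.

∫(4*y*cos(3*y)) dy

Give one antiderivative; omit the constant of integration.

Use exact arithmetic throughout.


Step 1. Integrate ∫(4*y*cos(3*y)) dy by parts with u = y, dv = (4*cos(3*y)) dy, so v = 4*sin(3*y)/3: now 4*y*sin(3*y)/3 + ∫(-4*sin(3*y)/3) dy.
Step 2. Evaluate the standard form: now 4*y*sin(3*y)/3 + 4*cos(3*y)/9.
Answer: 4*y*sin(3*y)/3 + 4*cos(3*y)/9.


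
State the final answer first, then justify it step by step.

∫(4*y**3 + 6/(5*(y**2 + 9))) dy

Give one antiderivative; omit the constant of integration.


The answer is y**4 + 2*atan(y/3)/5.
Step 1. Rewrite: now ∫(4*y**3) dy + ∫(6/(5*(y**2 + 9))) dy.
Step 2. Evaluate the standard form: now y**4 + ∫(6/(5*(y**2 + 9))) dy.
Step 3. Evaluate the standard form: now y**4 + 2*atan(y/3)/5.
Answer: y**4 + 2*atan(y/3)/5.


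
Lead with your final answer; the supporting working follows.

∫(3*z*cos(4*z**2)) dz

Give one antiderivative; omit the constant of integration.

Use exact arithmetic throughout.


The answer is 3*sin(4*z**2)/8.
Step 1. Substitute u = z**2, turning ∫(3*z*cos(4*z**2)) dz into ∫(3*cos(4*u)/2) du: now ∫(3*cos(4*u)/2) du.
Step 2. Evaluate the standard form: now 3*sin(4*u)/8.
Step 3. Substitute back u = z**2: now 3*sin(4*z**2)/8.
Answer: 3*sin(4*z**2)/8.


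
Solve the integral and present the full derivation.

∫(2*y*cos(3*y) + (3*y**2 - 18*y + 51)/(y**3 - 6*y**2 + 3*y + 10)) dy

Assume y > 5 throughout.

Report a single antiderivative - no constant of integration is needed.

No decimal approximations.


Step 1. Rewrite: now ∫(2*y*cos(3*y)) dy + ∫((3*y**2 - 18*y + 51)/(y**3 - 6*y**2 + 3*y + 10)) dy.
Step 2. Integrate ∫(2*y*cos(3*y)) dy by parts with u = y, dv = (2*cos(3*y)) dy, so v = 2*sin(3*y)/3: now 2*y*sin(3*y)/3 + ∫((3*y**2 - 18*y + 51)/(y**3 - 6*y**2 + 3*y + 10)) dy + ∫(-2*sin(3*y)/3) dy.
Step 3. Evaluate the standard form: now 2*y*sin(3*y)/3 + 2*cos(3*y)/9 + ∫((3*y**2 - 18*y + 51)/(y**3 - 6*y**2 + 3*y + 10)) dy.
Step 4. Decompose ∫((3*y**2 - 18*y + 51)/(y**3 - 6*y**2 + 3*y + 10)) dy by partial fractions, (3*y**2 - 18*y + 51)/(y**3 - 6*y**2 + 3*y + 10) = 4/(y + 1) - 3/(y - 2) + 2/(y - 5): now 2*y*sin(3*y)/3 + 2*cos(3*y)/9 + ∫(2/(y - 5)) dy + ∫(-3/(y - 2)) dy + ∫(4/(y + 1)) dy.
Step 5. Evaluate the standard form [assuming y > 2]: now 2*y*sin(3*y)/3 - 3*log(y - 2) + 2*cos(3*y)/9 + ∫(2/(y - 5)) dy + ∫(4/(y + 1)) dy.
Step 6. Evaluate the standard form [assuming y > 5]: now 2*y*sin(3*y)/3 + 2*log(y - 5) - 3*log(y - 2) + 2*cos(3*y)/9 + ∫(4/(y + 1)) dy.
Step 7. Evaluate the standard form [assuming y > -1]: now 2*y*sin(3*y)/3 + 2*log(y - 5) - 3*log(y - 2) + 4*log(y + 1) + 2*cos(3*y)/9.
Answer: 2*y*sin(3*y)/3 + 2*log(y - 5) - 3*log(y - 2) + 4*log(y + 1) + 2*cos(3*y)/9.


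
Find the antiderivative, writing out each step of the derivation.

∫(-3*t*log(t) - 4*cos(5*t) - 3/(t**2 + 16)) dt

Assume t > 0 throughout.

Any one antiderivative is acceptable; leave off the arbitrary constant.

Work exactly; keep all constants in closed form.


Step 1. Rewrite: now ∫(-3*t*log(t)) dt + ∫(-3/(t**2 + 16)) dt + ∫(-4*cos(5*t)) dt.
Step 2. Integrate ∫(-3*t*log(t)) dt by parts with u = log(t), dv = (-3*t) dt, so v = -3*t**2/2 [assuming t > 0]: now -3*t**2*log(t)/2 + ∫(3*t/2) dt + ∫(-3/(t**2 + 16)) dt + ∫(-4*cos(5*t)) dt.
Step 3. Evaluate the standard form: now -3*t**2*log(t)/2 + 3*t**2/4 + ∫(-3/(t**2 + 16)) dt + ∫(-4*cos(5*t)) dt.
Step 4. Evaluate the standard form: now -3*t**2*log(t)/2 + 3*t**2/4 - 4*sin(5*t)/5 + ∫(-3/(t**2 + 16)) dt.
Step 5. Evaluate the standard form: now -3*t**2*log(t)/2 + 3*t**2/4 - 4*sin(5*t)/5 - 3*atan(t/4)/4.
Answer: -3*t**2*log(t)/2 + 3*t**2/4 - 4*sin(5*t)/5 - 3*atan(t/4)/4.
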